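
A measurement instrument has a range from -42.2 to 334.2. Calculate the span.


Span = upper range - lower range.
Span = 334.2 - (-42.2)
Span = 376.4

376.4


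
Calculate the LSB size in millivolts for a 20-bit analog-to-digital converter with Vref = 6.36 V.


The resolution (LSB) of an ADC is Vref / 2^n.
LSB = 6.36 / 2^20
LSB = 6.36 / 1048576
LSB = 6.07e-06 V = 0.00606537 mV

0.00606537 mV


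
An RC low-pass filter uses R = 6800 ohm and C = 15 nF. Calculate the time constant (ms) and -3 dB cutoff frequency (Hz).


Time constant: tau = R * C.
tau = 6800 * 1.50e-08 = 0.000102 s
tau = 0.102 ms
Cutoff frequency: fc = 1 / (2*pi*R*C).
fc = 1 / (2*pi*0.000102) = 1560.34 Hz

tau = 0.102 ms, fc = 1560.34 Hz


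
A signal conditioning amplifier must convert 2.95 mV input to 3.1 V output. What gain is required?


Gain = Vout / Vin (converting to same units).
G = 3.1 V / 2.95 mV
G = 3100.0 mV / 2.95 mV
G = 1050.85

1050.85


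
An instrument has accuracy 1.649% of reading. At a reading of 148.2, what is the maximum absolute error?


Absolute error = (accuracy% / 100) * reading.
Error = (1.649 / 100) * 148.2
Error = 0.01649 * 148.2
Error = 2.4438

2.4438


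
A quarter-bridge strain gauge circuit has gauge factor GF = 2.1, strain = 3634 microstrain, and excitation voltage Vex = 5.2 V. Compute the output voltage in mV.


Quarter bridge output: Vout = (GF * epsilon * Vex) / 4.
Vout = (2.1 * 3634e-6 * 5.2) / 4
Vout = 0.03968328 / 4 V
Vout = 0.00992082 V = 9.9208 mV

9.9208 mV


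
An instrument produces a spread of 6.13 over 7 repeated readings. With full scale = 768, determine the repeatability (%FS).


Repeatability = (spread / full scale) * 100%.
R = (6.13 / 768) * 100
R = 0.798 %FS

0.798 %FS


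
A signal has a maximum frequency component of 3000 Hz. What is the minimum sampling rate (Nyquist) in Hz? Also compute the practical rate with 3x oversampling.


By Nyquist theorem, fs_min = 2 * fmax.
fs_min = 2 * 3000 = 6000 Hz
Practical rate = 3 * fs_min = 3 * 6000 = 18000 Hz

fs_min = 6000 Hz, fs_practical = 18000 Hz


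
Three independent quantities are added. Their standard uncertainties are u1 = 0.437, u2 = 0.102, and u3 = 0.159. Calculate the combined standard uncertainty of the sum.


For a sum of independent quantities, uc = sqrt(u1^2 + u2^2 + u3^2).
uc = sqrt(0.437^2 + 0.102^2 + 0.159^2)
uc = sqrt(0.190969 + 0.010404 + 0.025281)
uc = 0.4761

0.4761


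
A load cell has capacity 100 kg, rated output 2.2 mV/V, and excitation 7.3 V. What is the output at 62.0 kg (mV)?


Vout = rated_output * Vex * (load / capacity).
Vout = 2.2 * 7.3 * (62.0 / 100)
Vout = 2.2 * 7.3 * 0.62
Vout = 9.957 mV

9.957 mV


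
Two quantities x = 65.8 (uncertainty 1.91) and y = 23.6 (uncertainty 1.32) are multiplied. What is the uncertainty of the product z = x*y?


For a product z = x*y, the relative uncertainty is:
uz/z = sqrt((ux/x)^2 + (uy/y)^2)
Relative uncertainties: ux/x = 1.91/65.8 = 0.029027
uy/y = 1.32/23.6 = 0.055932
z = 65.8 * 23.6 = 1552.9
uz = 1552.9 * sqrt(0.029027^2 + 0.055932^2) = 97.856

97.856


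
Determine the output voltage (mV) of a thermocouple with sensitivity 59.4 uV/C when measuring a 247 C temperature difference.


The thermocouple output V = sensitivity * dT.
V = 59.4 uV/C * 247 C
V = 14671.8 uV
V = 14.672 mV

14.672 mV


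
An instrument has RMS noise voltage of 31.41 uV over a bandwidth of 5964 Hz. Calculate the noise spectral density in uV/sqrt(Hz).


Noise spectral density = Vrms / sqrt(BW).
NSD = 31.41 / sqrt(5964)
NSD = 31.41 / 77.2269
NSD = 0.4067 uV/sqrt(Hz)

0.4067 uV/sqrt(Hz)


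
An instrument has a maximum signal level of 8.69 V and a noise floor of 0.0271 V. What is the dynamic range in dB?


Dynamic range = 20 * log10(Vmax / Vnoise).
DR = 20 * log10(8.69 / 0.0271)
DR = 20 * log10(320.66)
DR = 50.12 dB

50.12 dB


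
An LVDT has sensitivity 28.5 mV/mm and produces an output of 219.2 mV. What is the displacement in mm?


Displacement = Vout / sensitivity.
d = 219.2 / 28.5
d = 7.691 mm

7.691 mm


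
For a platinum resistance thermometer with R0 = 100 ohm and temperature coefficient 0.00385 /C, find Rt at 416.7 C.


The RTD equation: Rt = R0 * (1 + alpha * T).
Rt = 100 * (1 + 0.00385 * 416.7)
Rt = 100 * (1 + 1.604295)
Rt = 100 * 2.604295
Rt = 260.43 ohm

260.43 ohm


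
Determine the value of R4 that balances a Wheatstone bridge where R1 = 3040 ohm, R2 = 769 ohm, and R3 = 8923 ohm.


At balance: R1*R4 = R2*R3, so R4 = R2*R3/R1.
R4 = 769 * 8923 / 3040
R4 = 6861787 / 3040
R4 = 2257.17 ohm

2257.17 ohm


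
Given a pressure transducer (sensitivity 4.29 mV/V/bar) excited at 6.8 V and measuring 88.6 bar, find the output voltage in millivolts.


Output = sensitivity * Vex * P.
Vout = 4.29 * 6.8 * 88.6
Vout = 29.172 * 88.6
Vout = 2584.64 mV

2584.64 mV


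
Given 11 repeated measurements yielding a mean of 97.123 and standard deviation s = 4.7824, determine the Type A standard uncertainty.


The standard uncertainty for Type A evaluation is u = s / sqrt(n).
u = 4.7824 / sqrt(11)
u = 4.7824 / 3.3166
u = 1.4419

1.4419


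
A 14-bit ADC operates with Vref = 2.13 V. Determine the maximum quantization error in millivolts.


The maximum quantization error is +/- LSB/2.
LSB = Vref / 2^n = 2.13 / 16384 = 0.00013 V
Max error = LSB / 2 = 0.00013 / 2 = 6.5e-05 V
Max error = 0.065 mV

0.065 mV


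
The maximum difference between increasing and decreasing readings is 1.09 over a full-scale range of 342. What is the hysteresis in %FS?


Hysteresis = (max difference / full scale) * 100%.
H = (1.09 / 342) * 100
H = 0.319 %FS

0.319 %FS


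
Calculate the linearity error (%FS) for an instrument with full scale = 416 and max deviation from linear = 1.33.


Linearity error = (max deviation / full scale) * 100%.
Linearity = (1.33 / 416) * 100
Linearity = 0.32 %FS

0.32 %FS


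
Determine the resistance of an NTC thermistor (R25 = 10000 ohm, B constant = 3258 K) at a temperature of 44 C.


NTC thermistor equation: Rt = R25 * exp(B * (1/T - 1/T25)).
T in Kelvin: 317.15 K, T25 = 298.15 K
1/T - 1/T25 = 1/317.15 - 1/298.15 = -0.00020093
B * (1/T - 1/T25) = 3258 * -0.00020093 = -0.6546
Rt = 10000 * exp(-0.6546) = 5196.3 ohm

5196.3 ohm


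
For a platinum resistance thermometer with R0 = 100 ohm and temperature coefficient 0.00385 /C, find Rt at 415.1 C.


The RTD equation: Rt = R0 * (1 + alpha * T).
Rt = 100 * (1 + 0.00385 * 415.1)
Rt = 100 * (1 + 1.598135)
Rt = 100 * 2.598135
Rt = 259.814 ohm

259.814 ohm


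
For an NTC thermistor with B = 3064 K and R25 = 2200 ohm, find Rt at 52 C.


NTC thermistor equation: Rt = R25 * exp(B * (1/T - 1/T25)).
T in Kelvin: 325.15 K, T25 = 298.15 K
1/T - 1/T25 = 1/325.15 - 1/298.15 = -0.00027851
B * (1/T - 1/T25) = 3064 * -0.00027851 = -0.8534
Rt = 2200 * exp(-0.8534) = 937.2 ohm

937.2 ohm


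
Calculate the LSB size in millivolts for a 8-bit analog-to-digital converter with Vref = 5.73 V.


The resolution (LSB) of an ADC is Vref / 2^n.
LSB = 5.73 / 2^8
LSB = 5.73 / 256
LSB = 0.02238281 V = 22.3828125 mV

22.3828125 mV


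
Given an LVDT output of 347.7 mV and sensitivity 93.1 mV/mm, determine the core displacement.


Displacement = Vout / sensitivity.
d = 347.7 / 93.1
d = 3.735 mm

3.735 mm


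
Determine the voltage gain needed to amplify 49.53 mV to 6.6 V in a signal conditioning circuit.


Gain = Vout / Vin (converting to same units).
G = 6.6 V / 49.53 mV
G = 6600.0 mV / 49.53 mV
G = 133.25

133.25


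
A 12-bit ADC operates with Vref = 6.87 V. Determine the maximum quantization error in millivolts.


The maximum quantization error is +/- LSB/2.
LSB = Vref / 2^n = 6.87 / 4096 = 0.00167725 V
Max error = LSB / 2 = 0.00167725 / 2 = 0.00083862 V
Max error = 0.8386 mV

0.8386 mV


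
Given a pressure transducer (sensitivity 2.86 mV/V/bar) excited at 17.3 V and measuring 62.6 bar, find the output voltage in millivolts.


Output = sensitivity * Vex * P.
Vout = 2.86 * 17.3 * 62.6
Vout = 49.478 * 62.6
Vout = 3097.32 mV

3097.32 mV


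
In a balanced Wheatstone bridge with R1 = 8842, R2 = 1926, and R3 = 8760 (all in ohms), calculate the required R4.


At balance: R1*R4 = R2*R3, so R4 = R2*R3/R1.
R4 = 1926 * 8760 / 8842
R4 = 16871760 / 8842
R4 = 1908.14 ohm

1908.14 ohm


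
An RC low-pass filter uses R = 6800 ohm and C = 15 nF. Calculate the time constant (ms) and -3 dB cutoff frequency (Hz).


Time constant: tau = R * C.
tau = 6800 * 1.50e-08 = 0.000102 s
tau = 0.102 ms
Cutoff frequency: fc = 1 / (2*pi*R*C).
fc = 1 / (2*pi*0.000102) = 1560.34 Hz

tau = 0.102 ms, fc = 1560.34 Hz


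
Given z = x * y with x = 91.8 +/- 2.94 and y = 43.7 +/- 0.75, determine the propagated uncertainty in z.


For a product z = x*y, the relative uncertainty is:
uz/z = sqrt((ux/x)^2 + (uy/y)^2)
Relative uncertainties: ux/x = 2.94/91.8 = 0.032026
uy/y = 0.75/43.7 = 0.017162
z = 91.8 * 43.7 = 4011.7
uz = 4011.7 * sqrt(0.032026^2 + 0.017162^2) = 145.763

145.763


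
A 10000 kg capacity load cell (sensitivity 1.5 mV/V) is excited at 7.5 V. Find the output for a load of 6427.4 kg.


Vout = rated_output * Vex * (load / capacity).
Vout = 1.5 * 7.5 * (6427.4 / 10000)
Vout = 1.5 * 7.5 * 0.64274
Vout = 7.231 mV

7.231 mV


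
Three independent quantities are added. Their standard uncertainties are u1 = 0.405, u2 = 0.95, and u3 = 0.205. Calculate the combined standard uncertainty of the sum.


For a sum of independent quantities, uc = sqrt(u1^2 + u2^2 + u3^2).
uc = sqrt(0.405^2 + 0.95^2 + 0.205^2)
uc = sqrt(0.164025 + 0.9025 + 0.042025)
uc = 1.0529

1.0529


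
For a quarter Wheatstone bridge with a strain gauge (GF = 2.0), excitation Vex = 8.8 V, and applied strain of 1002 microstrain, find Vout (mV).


Quarter bridge output: Vout = (GF * epsilon * Vex) / 4.
Vout = (2.0 * 1002e-6 * 8.8) / 4
Vout = 0.0176352 / 4 V
Vout = 0.0044088 V = 4.4088 mV

4.4088 mV


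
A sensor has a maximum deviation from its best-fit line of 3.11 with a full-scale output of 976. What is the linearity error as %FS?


Linearity error = (max deviation / full scale) * 100%.
Linearity = (3.11 / 976) * 100
Linearity = 0.319 %FS

0.319 %FS


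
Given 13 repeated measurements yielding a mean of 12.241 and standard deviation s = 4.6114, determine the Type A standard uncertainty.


The standard uncertainty for Type A evaluation is u = s / sqrt(n).
u = 4.6114 / sqrt(13)
u = 4.6114 / 3.6056
u = 1.279

1.279


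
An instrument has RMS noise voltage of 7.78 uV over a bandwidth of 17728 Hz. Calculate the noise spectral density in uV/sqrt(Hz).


Noise spectral density = Vrms / sqrt(BW).
NSD = 7.78 / sqrt(17728)
NSD = 7.78 / 133.1465
NSD = 0.0584 uV/sqrt(Hz)

0.0584 uV/sqrt(Hz)


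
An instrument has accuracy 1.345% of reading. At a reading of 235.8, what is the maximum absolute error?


Absolute error = (accuracy% / 100) * reading.
Error = (1.345 / 100) * 235.8
Error = 0.01345 * 235.8
Error = 3.1715

3.1715


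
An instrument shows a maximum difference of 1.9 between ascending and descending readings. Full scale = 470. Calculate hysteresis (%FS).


Hysteresis = (max difference / full scale) * 100%.
H = (1.9 / 470) * 100
H = 0.404 %FS

0.404 %FS


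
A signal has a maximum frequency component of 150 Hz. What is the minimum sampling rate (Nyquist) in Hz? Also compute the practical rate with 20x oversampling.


By Nyquist theorem, fs_min = 2 * fmax.
fs_min = 2 * 150 = 300 Hz
Practical rate = 20 * fs_min = 20 * 300 = 6000 Hz

fs_min = 300 Hz, fs_practical = 6000 Hz


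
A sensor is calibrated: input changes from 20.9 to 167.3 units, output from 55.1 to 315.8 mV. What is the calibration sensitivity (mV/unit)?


Sensitivity = (y2 - y1) / (x2 - x1).
S = (315.8 - 55.1) / (167.3 - 20.9)
S = 260.7 / 146.4
S = 1.7807 mV/unit

1.7807 mV/unit


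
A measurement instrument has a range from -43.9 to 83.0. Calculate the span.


Span = upper range - lower range.
Span = 83.0 - (-43.9)
Span = 126.9

126.9


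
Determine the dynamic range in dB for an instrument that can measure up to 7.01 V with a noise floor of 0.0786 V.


Dynamic range = 20 * log10(Vmax / Vnoise).
DR = 20 * log10(7.01 / 0.0786)
DR = 20 * log10(89.19)
DR = 39.01 dB

39.01 dB


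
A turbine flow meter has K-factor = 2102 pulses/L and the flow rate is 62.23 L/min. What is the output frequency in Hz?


Frequency = K * Q / 60 (converting L/min to L/s).
f = 2102 * 62.23 / 60
f = 130807.46 / 60
f = 2180.12 Hz

2180.12 Hz


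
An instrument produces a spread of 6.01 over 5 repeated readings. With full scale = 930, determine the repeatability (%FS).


Repeatability = (spread / full scale) * 100%.
R = (6.01 / 930) * 100
R = 0.646 %FS

0.646 %FS


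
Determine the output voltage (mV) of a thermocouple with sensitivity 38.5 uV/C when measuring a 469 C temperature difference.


The thermocouple output V = sensitivity * dT.
V = 38.5 uV/C * 469 C
V = 18056.5 uV
V = 18.056 mV

18.056 mV


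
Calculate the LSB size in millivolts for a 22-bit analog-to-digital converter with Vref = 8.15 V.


The resolution (LSB) of an ADC is Vref / 2^n.
LSB = 8.15 / 2^22
LSB = 8.15 / 4194304
LSB = 1.94e-06 V = 0.00194311 mV

0.00194311 mV


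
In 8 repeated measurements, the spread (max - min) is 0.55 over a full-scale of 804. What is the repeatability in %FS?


Repeatability = (spread / full scale) * 100%.
R = (0.55 / 804) * 100
R = 0.068 %FS

0.068 %FS


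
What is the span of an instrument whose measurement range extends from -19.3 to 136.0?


Span = upper range - lower range.
Span = 136.0 - (-19.3)
Span = 155.3

155.3


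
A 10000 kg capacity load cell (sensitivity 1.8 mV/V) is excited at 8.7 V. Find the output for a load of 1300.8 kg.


Vout = rated_output * Vex * (load / capacity).
Vout = 1.8 * 8.7 * (1300.8 / 10000)
Vout = 1.8 * 8.7 * 0.13008
Vout = 2.037 mV

2.037 mV


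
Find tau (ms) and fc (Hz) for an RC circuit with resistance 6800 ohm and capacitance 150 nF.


Time constant: tau = R * C.
tau = 6800 * 1.50e-07 = 0.00102 s
tau = 1.02 ms
Cutoff frequency: fc = 1 / (2*pi*R*C).
fc = 1 / (2*pi*0.00102) = 156.03 Hz

tau = 1.02 ms, fc = 156.03 Hz


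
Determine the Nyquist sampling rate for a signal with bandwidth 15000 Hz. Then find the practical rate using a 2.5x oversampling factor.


By Nyquist theorem, fs_min = 2 * fmax.
fs_min = 2 * 15000 = 30000 Hz
Practical rate = 2.5 * fs_min = 2.5 * 30000 = 75000 Hz

fs_min = 30000 Hz, fs_practical = 75000 Hz


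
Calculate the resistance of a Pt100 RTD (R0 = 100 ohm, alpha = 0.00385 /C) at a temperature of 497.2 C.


The RTD equation: Rt = R0 * (1 + alpha * T).
Rt = 100 * (1 + 0.00385 * 497.2)
Rt = 100 * (1 + 1.91422)
Rt = 100 * 2.91422
Rt = 291.422 ohm

291.422 ohm


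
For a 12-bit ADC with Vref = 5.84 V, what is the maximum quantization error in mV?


The maximum quantization error is +/- LSB/2.
LSB = Vref / 2^n = 5.84 / 4096 = 0.00142578 V
Max error = LSB / 2 = 0.00142578 / 2 = 0.00071289 V
Max error = 0.7129 mV

0.7129 mV


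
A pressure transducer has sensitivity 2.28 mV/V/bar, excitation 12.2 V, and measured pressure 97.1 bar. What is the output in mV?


Output = sensitivity * Vex * P.
Vout = 2.28 * 12.2 * 97.1
Vout = 27.816 * 97.1
Vout = 2700.93 mV

2700.93 mV


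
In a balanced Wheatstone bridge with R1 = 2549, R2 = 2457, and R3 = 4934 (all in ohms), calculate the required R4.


At balance: R1*R4 = R2*R3, so R4 = R2*R3/R1.
R4 = 2457 * 4934 / 2549
R4 = 12122838 / 2549
R4 = 4755.92 ohm

4755.92 ohm


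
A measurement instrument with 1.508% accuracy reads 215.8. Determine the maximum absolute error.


Absolute error = (accuracy% / 100) * reading.
Error = (1.508 / 100) * 215.8
Error = 0.01508 * 215.8
Error = 3.2543

3.2543


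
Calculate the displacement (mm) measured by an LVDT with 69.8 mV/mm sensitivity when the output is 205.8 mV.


Displacement = Vout / sensitivity.
d = 205.8 / 69.8
d = 2.948 mm

2.948 mm


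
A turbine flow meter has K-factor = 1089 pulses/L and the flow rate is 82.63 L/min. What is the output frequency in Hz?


Frequency = K * Q / 60 (converting L/min to L/s).
f = 1089 * 82.63 / 60
f = 89984.07 / 60
f = 1499.73 Hz

1499.73 Hz


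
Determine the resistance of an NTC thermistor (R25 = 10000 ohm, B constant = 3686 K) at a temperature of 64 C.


NTC thermistor equation: Rt = R25 * exp(B * (1/T - 1/T25)).
T in Kelvin: 337.15 K, T25 = 298.15 K
1/T - 1/T25 = 1/337.15 - 1/298.15 = -0.00038798
B * (1/T - 1/T25) = 3686 * -0.00038798 = -1.4301
Rt = 10000 * exp(-1.4301) = 2392.9 ohm

2392.9 ohm


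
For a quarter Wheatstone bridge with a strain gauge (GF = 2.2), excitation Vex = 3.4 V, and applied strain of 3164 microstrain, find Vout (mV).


Quarter bridge output: Vout = (GF * epsilon * Vex) / 4.
Vout = (2.2 * 3164e-6 * 3.4) / 4
Vout = 0.02366672 / 4 V
Vout = 0.00591668 V = 5.9167 mV

5.9167 mV


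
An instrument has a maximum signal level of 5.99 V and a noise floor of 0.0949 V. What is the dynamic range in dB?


Dynamic range = 20 * log10(Vmax / Vnoise).
DR = 20 * log10(5.99 / 0.0949)
DR = 20 * log10(63.12)
DR = 36.0 dB

36.0 dB


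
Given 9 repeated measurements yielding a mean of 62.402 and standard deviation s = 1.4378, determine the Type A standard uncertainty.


The standard uncertainty for Type A evaluation is u = s / sqrt(n).
u = 1.4378 / sqrt(9)
u = 1.4378 / 3.0
u = 0.4793

0.4793


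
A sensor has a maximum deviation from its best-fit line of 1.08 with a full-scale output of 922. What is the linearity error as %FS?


Linearity error = (max deviation / full scale) * 100%.
Linearity = (1.08 / 922) * 100
Linearity = 0.117 %FS

0.117 %FS


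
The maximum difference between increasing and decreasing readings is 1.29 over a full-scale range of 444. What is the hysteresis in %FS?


Hysteresis = (max difference / full scale) * 100%.
H = (1.29 / 444) * 100
H = 0.291 %FS

0.291 %FS


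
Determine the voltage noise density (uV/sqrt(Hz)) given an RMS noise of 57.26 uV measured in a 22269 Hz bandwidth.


Noise spectral density = Vrms / sqrt(BW).
NSD = 57.26 / sqrt(22269)
NSD = 57.26 / 149.228
NSD = 0.3837 uV/sqrt(Hz)

0.3837 uV/sqrt(Hz)


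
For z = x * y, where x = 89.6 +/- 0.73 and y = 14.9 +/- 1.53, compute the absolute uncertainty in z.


For a product z = x*y, the relative uncertainty is:
uz/z = sqrt((ux/x)^2 + (uy/y)^2)
Relative uncertainties: ux/x = 0.73/89.6 = 0.008147
uy/y = 1.53/14.9 = 0.102685
z = 89.6 * 14.9 = 1335.0
uz = 1335.0 * sqrt(0.008147^2 + 0.102685^2) = 137.519

137.519


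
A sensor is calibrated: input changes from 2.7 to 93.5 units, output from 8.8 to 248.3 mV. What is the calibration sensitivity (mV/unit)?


Sensitivity = (y2 - y1) / (x2 - x1).
S = (248.3 - 8.8) / (93.5 - 2.7)
S = 239.5 / 90.8
S = 2.6377 mV/unit

2.6377 mV/unit


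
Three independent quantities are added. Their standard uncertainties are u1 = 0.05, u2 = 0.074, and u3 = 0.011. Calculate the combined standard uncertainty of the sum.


For a sum of independent quantities, uc = sqrt(u1^2 + u2^2 + u3^2).
uc = sqrt(0.05^2 + 0.074^2 + 0.011^2)
uc = sqrt(0.0025 + 0.005476 + 0.000121)
uc = 0.09

0.09


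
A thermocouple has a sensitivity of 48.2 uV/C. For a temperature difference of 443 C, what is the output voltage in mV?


The thermocouple output V = sensitivity * dT.
V = 48.2 uV/C * 443 C
V = 21352.6 uV
V = 21.353 mV

21.353 mV


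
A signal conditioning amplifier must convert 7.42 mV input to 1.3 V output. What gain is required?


Gain = Vout / Vin (converting to same units).
G = 1.3 V / 7.42 mV
G = 1300.0 mV / 7.42 mV
G = 175.2

175.2


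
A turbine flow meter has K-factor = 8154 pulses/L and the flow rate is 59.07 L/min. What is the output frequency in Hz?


Frequency = K * Q / 60 (converting L/min to L/s).
f = 8154 * 59.07 / 60
f = 481656.78 / 60
f = 8027.61 Hz

8027.61 Hz


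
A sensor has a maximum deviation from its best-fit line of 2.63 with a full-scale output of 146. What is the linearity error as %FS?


Linearity error = (max deviation / full scale) * 100%.
Linearity = (2.63 / 146) * 100
Linearity = 1.801 %FS

1.801 %FS


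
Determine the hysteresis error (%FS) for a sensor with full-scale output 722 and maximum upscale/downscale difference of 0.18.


Hysteresis = (max difference / full scale) * 100%.
H = (0.18 / 722) * 100
H = 0.025 %FS

0.025 %FS


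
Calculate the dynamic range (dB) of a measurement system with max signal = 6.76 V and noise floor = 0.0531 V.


Dynamic range = 20 * log10(Vmax / Vnoise).
DR = 20 * log10(6.76 / 0.0531)
DR = 20 * log10(127.31)
DR = 42.1 dB

42.1 dB


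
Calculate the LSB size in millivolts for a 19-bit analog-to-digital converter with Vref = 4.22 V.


The resolution (LSB) of an ADC is Vref / 2^n.
LSB = 4.22 / 2^19
LSB = 4.22 / 524288
LSB = 8.05e-06 V = 0.00804901 mV

0.00804901 mV


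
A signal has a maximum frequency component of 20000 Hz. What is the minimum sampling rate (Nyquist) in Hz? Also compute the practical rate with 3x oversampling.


By Nyquist theorem, fs_min = 2 * fmax.
fs_min = 2 * 20000 = 40000 Hz
Practical rate = 3 * fs_min = 3 * 40000 = 120000 Hz

fs_min = 40000 Hz, fs_practical = 120000 Hz


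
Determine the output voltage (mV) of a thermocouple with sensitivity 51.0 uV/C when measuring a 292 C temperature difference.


The thermocouple output V = sensitivity * dT.
V = 51.0 uV/C * 292 C
V = 14892.0 uV
V = 14.892 mV

14.892 mV


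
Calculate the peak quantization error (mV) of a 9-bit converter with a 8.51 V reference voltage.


The maximum quantization error is +/- LSB/2.
LSB = Vref / 2^n = 8.51 / 512 = 0.01662109 V
Max error = LSB / 2 = 0.01662109 / 2 = 0.00831055 V
Max error = 8.3105 mV

8.3105 mV


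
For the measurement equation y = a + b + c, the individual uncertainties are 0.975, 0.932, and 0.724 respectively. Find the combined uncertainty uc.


For a sum of independent quantities, uc = sqrt(u1^2 + u2^2 + u3^2).
uc = sqrt(0.975^2 + 0.932^2 + 0.724^2)
uc = sqrt(0.950625 + 0.868624 + 0.524176)
uc = 1.5308

1.5308


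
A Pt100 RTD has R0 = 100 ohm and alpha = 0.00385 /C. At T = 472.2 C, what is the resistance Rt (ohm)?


The RTD equation: Rt = R0 * (1 + alpha * T).
Rt = 100 * (1 + 0.00385 * 472.2)
Rt = 100 * (1 + 1.81797)
Rt = 100 * 2.81797
Rt = 281.797 ohm

281.797 ohm


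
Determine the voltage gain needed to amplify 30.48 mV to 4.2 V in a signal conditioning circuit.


Gain = Vout / Vin (converting to same units).
G = 4.2 V / 30.48 mV
G = 4200.0 mV / 30.48 mV
G = 137.8

137.8


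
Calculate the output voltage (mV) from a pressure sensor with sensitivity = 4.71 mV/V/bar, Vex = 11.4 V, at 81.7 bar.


Output = sensitivity * Vex * P.
Vout = 4.71 * 11.4 * 81.7
Vout = 53.694 * 81.7
Vout = 4386.8 mV

4386.8 mV


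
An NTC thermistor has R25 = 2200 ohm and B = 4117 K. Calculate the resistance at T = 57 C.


NTC thermistor equation: Rt = R25 * exp(B * (1/T - 1/T25)).
T in Kelvin: 330.15 K, T25 = 298.15 K
1/T - 1/T25 = 1/330.15 - 1/298.15 = -0.00032509
B * (1/T - 1/T25) = 4117 * -0.00032509 = -1.3384
Rt = 2200 * exp(-1.3384) = 577.0 ohm

577.0 ohm


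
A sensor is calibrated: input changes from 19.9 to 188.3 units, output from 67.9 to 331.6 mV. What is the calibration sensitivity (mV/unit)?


Sensitivity = (y2 - y1) / (x2 - x1).
S = (331.6 - 67.9) / (188.3 - 19.9)
S = 263.7 / 168.4
S = 1.5659 mV/unit

1.5659 mV/unit


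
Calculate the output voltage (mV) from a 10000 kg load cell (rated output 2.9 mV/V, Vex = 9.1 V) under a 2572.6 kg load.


Vout = rated_output * Vex * (load / capacity).
Vout = 2.9 * 9.1 * (2572.6 / 10000)
Vout = 2.9 * 9.1 * 0.25726
Vout = 6.789 mV

6.789 mV


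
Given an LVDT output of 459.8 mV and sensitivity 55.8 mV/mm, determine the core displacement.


Displacement = Vout / sensitivity.
d = 459.8 / 55.8
d = 8.24 mm

8.24 mm


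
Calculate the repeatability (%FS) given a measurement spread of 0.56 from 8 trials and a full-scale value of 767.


Repeatability = (spread / full scale) * 100%.
R = (0.56 / 767) * 100
R = 0.073 %FS

0.073 %FS


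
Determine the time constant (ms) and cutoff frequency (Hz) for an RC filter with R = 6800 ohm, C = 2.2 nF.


Time constant: tau = R * C.
tau = 6800 * 2.20e-09 = 1.496e-05 s
tau = 0.015 ms
Cutoff frequency: fc = 1 / (2*pi*R*C).
fc = 1 / (2*pi*1.496e-05) = 10638.7 Hz

tau = 0.015 ms, fc = 10638.7 Hz


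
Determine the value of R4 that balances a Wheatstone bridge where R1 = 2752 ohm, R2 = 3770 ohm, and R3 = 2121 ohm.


At balance: R1*R4 = R2*R3, so R4 = R2*R3/R1.
R4 = 3770 * 2121 / 2752
R4 = 7996170 / 2752
R4 = 2905.59 ohm

2905.59 ohm


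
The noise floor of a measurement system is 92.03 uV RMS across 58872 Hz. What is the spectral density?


Noise spectral density = Vrms / sqrt(BW).
NSD = 92.03 / sqrt(58872)
NSD = 92.03 / 242.6355
NSD = 0.3793 uV/sqrt(Hz)

0.3793 uV/sqrt(Hz)


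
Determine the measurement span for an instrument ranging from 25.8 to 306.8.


Span = upper range - lower range.
Span = 306.8 - (25.8)
Span = 281.0

281.0


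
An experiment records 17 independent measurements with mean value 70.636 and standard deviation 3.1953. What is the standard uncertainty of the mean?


The standard uncertainty for Type A evaluation is u = s / sqrt(n).
u = 3.1953 / sqrt(17)
u = 3.1953 / 4.1231
u = 0.775

0.775


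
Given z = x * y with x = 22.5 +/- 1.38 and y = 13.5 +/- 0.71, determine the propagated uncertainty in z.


For a product z = x*y, the relative uncertainty is:
uz/z = sqrt((ux/x)^2 + (uy/y)^2)
Relative uncertainties: ux/x = 1.38/22.5 = 0.061333
uy/y = 0.71/13.5 = 0.052593
z = 22.5 * 13.5 = 303.8
uz = 303.8 * sqrt(0.061333^2 + 0.052593^2) = 24.541

24.541


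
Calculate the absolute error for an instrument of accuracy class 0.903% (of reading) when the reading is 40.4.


Absolute error = (accuracy% / 100) * reading.
Error = (0.903 / 100) * 40.4
Error = 0.00903 * 40.4
Error = 0.3648

0.3648


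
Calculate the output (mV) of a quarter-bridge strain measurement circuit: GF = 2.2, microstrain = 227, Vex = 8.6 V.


Quarter bridge output: Vout = (GF * epsilon * Vex) / 4.
Vout = (2.2 * 227e-6 * 8.6) / 4
Vout = 0.00429484 / 4 V
Vout = 0.00107371 V = 1.0737 mV

1.0737 mV


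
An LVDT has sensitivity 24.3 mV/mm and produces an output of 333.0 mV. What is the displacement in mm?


Displacement = Vout / sensitivity.
d = 333.0 / 24.3
d = 13.704 mm

13.704 mm


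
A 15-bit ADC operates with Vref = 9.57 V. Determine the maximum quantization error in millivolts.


The maximum quantization error is +/- LSB/2.
LSB = Vref / 2^n = 9.57 / 32768 = 0.00029205 V
Max error = LSB / 2 = 0.00029205 / 2 = 0.00014603 V
Max error = 0.146 mV

0.146 mV


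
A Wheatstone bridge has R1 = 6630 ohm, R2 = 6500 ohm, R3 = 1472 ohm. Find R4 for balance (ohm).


At balance: R1*R4 = R2*R3, so R4 = R2*R3/R1.
R4 = 6500 * 1472 / 6630
R4 = 9568000 / 6630
R4 = 1443.14 ohm

1443.14 ohm


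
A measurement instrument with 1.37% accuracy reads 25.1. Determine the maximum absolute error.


Absolute error = (accuracy% / 100) * reading.
Error = (1.37 / 100) * 25.1
Error = 0.0137 * 25.1
Error = 0.3439

0.3439


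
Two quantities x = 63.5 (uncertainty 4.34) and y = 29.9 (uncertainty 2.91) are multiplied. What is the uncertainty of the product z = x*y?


For a product z = x*y, the relative uncertainty is:
uz/z = sqrt((ux/x)^2 + (uy/y)^2)
Relative uncertainties: ux/x = 4.34/63.5 = 0.068346
uy/y = 2.91/29.9 = 0.097324
z = 63.5 * 29.9 = 1898.6
uz = 1898.6 * sqrt(0.068346^2 + 0.097324^2) = 225.798

225.798


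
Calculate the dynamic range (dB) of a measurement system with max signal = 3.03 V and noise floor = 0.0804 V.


Dynamic range = 20 * log10(Vmax / Vnoise).
DR = 20 * log10(3.03 / 0.0804)
DR = 20 * log10(37.69)
DR = 31.52 dB

31.52 dB


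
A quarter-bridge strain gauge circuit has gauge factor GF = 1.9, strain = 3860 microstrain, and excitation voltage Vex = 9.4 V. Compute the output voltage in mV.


Quarter bridge output: Vout = (GF * epsilon * Vex) / 4.
Vout = (1.9 * 3860e-6 * 9.4) / 4
Vout = 0.0689396 / 4 V
Vout = 0.0172349 V = 17.2349 mV

17.2349 mV


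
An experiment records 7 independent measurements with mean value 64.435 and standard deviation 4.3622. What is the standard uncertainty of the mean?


The standard uncertainty for Type A evaluation is u = s / sqrt(n).
u = 4.3622 / sqrt(7)
u = 4.3622 / 2.6458
u = 1.6488

1.6488


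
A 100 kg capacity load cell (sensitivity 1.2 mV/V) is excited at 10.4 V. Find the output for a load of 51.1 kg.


Vout = rated_output * Vex * (load / capacity).
Vout = 1.2 * 10.4 * (51.1 / 100)
Vout = 1.2 * 10.4 * 0.511
Vout = 6.377 mV

6.377 mV


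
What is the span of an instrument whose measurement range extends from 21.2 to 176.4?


Span = upper range - lower range.
Span = 176.4 - (21.2)
Span = 155.2

155.2


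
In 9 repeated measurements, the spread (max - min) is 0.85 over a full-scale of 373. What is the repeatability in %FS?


Repeatability = (spread / full scale) * 100%.
R = (0.85 / 373) * 100
R = 0.228 %FS

0.228 %FS


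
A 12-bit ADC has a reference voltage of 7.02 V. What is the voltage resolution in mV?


The resolution (LSB) of an ADC is Vref / 2^n.
LSB = 7.02 / 2^12
LSB = 7.02 / 4096
LSB = 0.00171387 V = 1.71386719 mV

1.71386719 mV


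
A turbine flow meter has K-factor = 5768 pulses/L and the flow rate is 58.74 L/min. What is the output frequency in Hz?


Frequency = K * Q / 60 (converting L/min to L/s).
f = 5768 * 58.74 / 60
f = 338812.32 / 60
f = 5646.87 Hz

5646.87 Hz


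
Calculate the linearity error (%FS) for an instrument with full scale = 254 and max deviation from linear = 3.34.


Linearity error = (max deviation / full scale) * 100%.
Linearity = (3.34 / 254) * 100
Linearity = 1.315 %FS

1.315 %FS


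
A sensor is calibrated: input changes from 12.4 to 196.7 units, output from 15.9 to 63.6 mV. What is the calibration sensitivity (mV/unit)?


Sensitivity = (y2 - y1) / (x2 - x1).
S = (63.6 - 15.9) / (196.7 - 12.4)
S = 47.7 / 184.3
S = 0.2588 mV/unit

0.2588 mV/unit


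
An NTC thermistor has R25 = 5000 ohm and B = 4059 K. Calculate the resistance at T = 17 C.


NTC thermistor equation: Rt = R25 * exp(B * (1/T - 1/T25)).
T in Kelvin: 290.15 K, T25 = 298.15 K
1/T - 1/T25 = 1/290.15 - 1/298.15 = 9.248e-05
B * (1/T - 1/T25) = 4059 * 9.248e-05 = 0.3754
Rt = 5000 * exp(0.3754) = 7277.6 ohm

7277.6 ohm


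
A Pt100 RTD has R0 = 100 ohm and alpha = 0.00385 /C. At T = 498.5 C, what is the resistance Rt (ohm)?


The RTD equation: Rt = R0 * (1 + alpha * T).
Rt = 100 * (1 + 0.00385 * 498.5)
Rt = 100 * (1 + 1.919225)
Rt = 100 * 2.919225
Rt = 291.923 ohm

291.923 ohm


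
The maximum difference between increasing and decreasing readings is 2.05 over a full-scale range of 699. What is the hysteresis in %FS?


Hysteresis = (max difference / full scale) * 100%.
H = (2.05 / 699) * 100
H = 0.293 %FS

0.293 %FS


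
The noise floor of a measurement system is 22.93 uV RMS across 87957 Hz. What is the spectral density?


Noise spectral density = Vrms / sqrt(BW).
NSD = 22.93 / sqrt(87957)
NSD = 22.93 / 296.5755
NSD = 0.0773 uV/sqrt(Hz)

0.0773 uV/sqrt(Hz)


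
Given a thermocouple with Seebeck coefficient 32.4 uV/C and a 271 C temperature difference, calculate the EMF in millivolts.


The thermocouple output V = sensitivity * dT.
V = 32.4 uV/C * 271 C
V = 8780.4 uV
V = 8.78 mV

8.78 mV


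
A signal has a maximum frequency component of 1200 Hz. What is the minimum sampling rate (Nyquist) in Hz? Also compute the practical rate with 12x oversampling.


By Nyquist theorem, fs_min = 2 * fmax.
fs_min = 2 * 1200 = 2400 Hz
Practical rate = 12 * fs_min = 12 * 2400 = 28800 Hz

fs_min = 2400 Hz, fs_practical = 28800 Hz


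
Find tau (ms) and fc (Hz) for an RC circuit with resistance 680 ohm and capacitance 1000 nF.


Time constant: tau = R * C.
tau = 680 * 1.00e-06 = 0.00068 s
tau = 0.68 ms
Cutoff frequency: fc = 1 / (2*pi*R*C).
fc = 1 / (2*pi*0.00068) = 234.05 Hz

tau = 0.68 ms, fc = 234.05 Hz


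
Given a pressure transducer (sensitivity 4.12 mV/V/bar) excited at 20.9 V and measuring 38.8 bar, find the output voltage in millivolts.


Output = sensitivity * Vex * P.
Vout = 4.12 * 20.9 * 38.8
Vout = 86.108 * 38.8
Vout = 3340.99 mV

3340.99 mV


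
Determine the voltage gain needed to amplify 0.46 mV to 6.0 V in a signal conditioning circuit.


Gain = Vout / Vin (converting to same units).
G = 6.0 V / 0.46 mV
G = 6000.0 mV / 0.46 mV
G = 13043.48

13043.48


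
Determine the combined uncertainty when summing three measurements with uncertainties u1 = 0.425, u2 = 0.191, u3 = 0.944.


For a sum of independent quantities, uc = sqrt(u1^2 + u2^2 + u3^2).
uc = sqrt(0.425^2 + 0.191^2 + 0.944^2)
uc = sqrt(0.180625 + 0.036481 + 0.891136)
uc = 1.0527

1.0527


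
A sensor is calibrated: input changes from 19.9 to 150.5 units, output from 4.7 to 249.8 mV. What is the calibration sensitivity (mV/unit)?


Sensitivity = (y2 - y1) / (x2 - x1).
S = (249.8 - 4.7) / (150.5 - 19.9)
S = 245.1 / 130.6
S = 1.8767 mV/unit

1.8767 mV/unit


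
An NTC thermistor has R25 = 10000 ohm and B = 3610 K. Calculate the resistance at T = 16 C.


NTC thermistor equation: Rt = R25 * exp(B * (1/T - 1/T25)).
T in Kelvin: 289.15 K, T25 = 298.15 K
1/T - 1/T25 = 1/289.15 - 1/298.15 = 0.0001044
B * (1/T - 1/T25) = 3610 * 0.0001044 = 0.3769
Rt = 10000 * exp(0.3769) = 14577.1 ohm

14577.1 ohm


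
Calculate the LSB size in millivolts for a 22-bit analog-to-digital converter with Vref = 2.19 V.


The resolution (LSB) of an ADC is Vref / 2^n.
LSB = 2.19 / 2^22
LSB = 2.19 / 4194304
LSB = 5.2e-07 V = 0.00052214 mV

0.00052214 mV


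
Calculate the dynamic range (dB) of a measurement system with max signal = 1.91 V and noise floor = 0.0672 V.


Dynamic range = 20 * log10(Vmax / Vnoise).
DR = 20 * log10(1.91 / 0.0672)
DR = 20 * log10(28.42)
DR = 29.07 dB

29.07 dB


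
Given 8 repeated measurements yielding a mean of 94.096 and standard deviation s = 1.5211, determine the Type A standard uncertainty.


The standard uncertainty for Type A evaluation is u = s / sqrt(n).
u = 1.5211 / sqrt(8)
u = 1.5211 / 2.8284
u = 0.5378

0.5378


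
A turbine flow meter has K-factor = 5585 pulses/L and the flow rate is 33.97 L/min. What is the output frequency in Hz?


Frequency = K * Q / 60 (converting L/min to L/s).
f = 5585 * 33.97 / 60
f = 189722.45 / 60
f = 3162.04 Hz

3162.04 Hz


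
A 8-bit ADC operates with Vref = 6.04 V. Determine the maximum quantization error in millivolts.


The maximum quantization error is +/- LSB/2.
LSB = Vref / 2^n = 6.04 / 256 = 0.02359375 V
Max error = LSB / 2 = 0.02359375 / 2 = 0.01179688 V
Max error = 11.7969 mV

11.7969 mV


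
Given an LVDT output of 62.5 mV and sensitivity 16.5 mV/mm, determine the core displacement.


Displacement = Vout / sensitivity.
d = 62.5 / 16.5
d = 3.788 mm

3.788 mm


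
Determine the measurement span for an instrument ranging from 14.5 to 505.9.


Span = upper range - lower range.
Span = 505.9 - (14.5)
Span = 491.4

491.4


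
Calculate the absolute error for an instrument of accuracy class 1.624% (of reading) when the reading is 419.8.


Absolute error = (accuracy% / 100) * reading.
Error = (1.624 / 100) * 419.8
Error = 0.01624 * 419.8
Error = 6.8176

6.8176


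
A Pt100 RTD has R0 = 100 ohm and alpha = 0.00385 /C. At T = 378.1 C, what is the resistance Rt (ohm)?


The RTD equation: Rt = R0 * (1 + alpha * T).
Rt = 100 * (1 + 0.00385 * 378.1)
Rt = 100 * (1 + 1.455685)
Rt = 100 * 2.455685
Rt = 245.569 ohm

245.569 ohm


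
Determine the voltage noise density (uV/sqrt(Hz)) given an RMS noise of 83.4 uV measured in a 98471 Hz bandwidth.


Noise spectral density = Vrms / sqrt(BW).
NSD = 83.4 / sqrt(98471)
NSD = 83.4 / 313.8009
NSD = 0.2658 uV/sqrt(Hz)

0.2658 uV/sqrt(Hz)


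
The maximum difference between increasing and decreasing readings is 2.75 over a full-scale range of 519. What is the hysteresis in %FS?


Hysteresis = (max difference / full scale) * 100%.
H = (2.75 / 519) * 100
H = 0.53 %FS

0.53 %FS


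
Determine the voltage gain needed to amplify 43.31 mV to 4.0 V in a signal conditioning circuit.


Gain = Vout / Vin (converting to same units).
G = 4.0 V / 43.31 mV
G = 4000.0 mV / 43.31 mV
G = 92.36

92.36


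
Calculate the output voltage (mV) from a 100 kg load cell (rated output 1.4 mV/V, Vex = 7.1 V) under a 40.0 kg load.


Vout = rated_output * Vex * (load / capacity).
Vout = 1.4 * 7.1 * (40.0 / 100)
Vout = 1.4 * 7.1 * 0.4
Vout = 3.976 mV

3.976 mV


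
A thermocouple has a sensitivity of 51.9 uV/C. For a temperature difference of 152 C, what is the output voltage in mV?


The thermocouple output V = sensitivity * dT.
V = 51.9 uV/C * 152 C
V = 7888.8 uV
V = 7.889 mV

7.889 mV


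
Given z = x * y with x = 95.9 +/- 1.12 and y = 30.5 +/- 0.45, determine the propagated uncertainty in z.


For a product z = x*y, the relative uncertainty is:
uz/z = sqrt((ux/x)^2 + (uy/y)^2)
Relative uncertainties: ux/x = 1.12/95.9 = 0.011679
uy/y = 0.45/30.5 = 0.014754
z = 95.9 * 30.5 = 2925.0
uz = 2925.0 * sqrt(0.011679^2 + 0.014754^2) = 55.039

55.039


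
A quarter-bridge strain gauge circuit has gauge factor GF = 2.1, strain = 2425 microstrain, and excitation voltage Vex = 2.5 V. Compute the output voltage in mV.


Quarter bridge output: Vout = (GF * epsilon * Vex) / 4.
Vout = (2.1 * 2425e-6 * 2.5) / 4
Vout = 0.01273125 / 4 V
Vout = 0.00318281 V = 3.1828 mV

3.1828 mV


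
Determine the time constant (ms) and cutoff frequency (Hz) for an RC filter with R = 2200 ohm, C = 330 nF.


Time constant: tau = R * C.
tau = 2200 * 3.30e-07 = 0.000726 s
tau = 0.726 ms
Cutoff frequency: fc = 1 / (2*pi*R*C).
fc = 1 / (2*pi*0.000726) = 219.22 Hz

tau = 0.726 ms, fc = 219.22 Hz


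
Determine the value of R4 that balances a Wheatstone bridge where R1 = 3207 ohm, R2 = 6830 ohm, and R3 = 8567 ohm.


At balance: R1*R4 = R2*R3, so R4 = R2*R3/R1.
R4 = 6830 * 8567 / 3207
R4 = 58512610 / 3207
R4 = 18245.28 ohm

18245.28 ohm


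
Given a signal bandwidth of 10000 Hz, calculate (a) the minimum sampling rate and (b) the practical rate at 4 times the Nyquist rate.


By Nyquist theorem, fs_min = 2 * fmax.
fs_min = 2 * 10000 = 20000 Hz
Practical rate = 4 * fs_min = 4 * 20000 = 80000 Hz

fs_min = 20000 Hz, fs_practical = 80000 Hz


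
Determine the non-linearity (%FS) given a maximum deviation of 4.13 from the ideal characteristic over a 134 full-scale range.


Linearity error = (max deviation / full scale) * 100%.
Linearity = (4.13 / 134) * 100
Linearity = 3.082 %FS

3.082 %FS


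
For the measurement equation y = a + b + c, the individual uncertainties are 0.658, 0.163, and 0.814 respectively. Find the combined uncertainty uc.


For a sum of independent quantities, uc = sqrt(u1^2 + u2^2 + u3^2).
uc = sqrt(0.658^2 + 0.163^2 + 0.814^2)
uc = sqrt(0.432964 + 0.026569 + 0.662596)
uc = 1.0593

1.0593


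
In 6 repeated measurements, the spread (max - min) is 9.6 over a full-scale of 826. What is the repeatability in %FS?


Repeatability = (spread / full scale) * 100%.
R = (9.6 / 826) * 100
R = 1.162 %FS

1.162 %FS


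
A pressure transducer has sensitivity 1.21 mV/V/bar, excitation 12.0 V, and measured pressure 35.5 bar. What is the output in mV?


Output = sensitivity * Vex * P.
Vout = 1.21 * 12.0 * 35.5
Vout = 14.52 * 35.5
Vout = 515.46 mV

515.46 mV


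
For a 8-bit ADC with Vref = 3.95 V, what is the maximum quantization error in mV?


The maximum quantization error is +/- LSB/2.
LSB = Vref / 2^n = 3.95 / 256 = 0.01542969 V
Max error = LSB / 2 = 0.01542969 / 2 = 0.00771484 V
Max error = 7.7148 mV

7.7148 mV


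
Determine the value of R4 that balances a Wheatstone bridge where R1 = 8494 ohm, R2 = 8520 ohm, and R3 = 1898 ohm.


At balance: R1*R4 = R2*R3, so R4 = R2*R3/R1.
R4 = 8520 * 1898 / 8494
R4 = 16170960 / 8494
R4 = 1903.81 ohm

1903.81 ohm
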